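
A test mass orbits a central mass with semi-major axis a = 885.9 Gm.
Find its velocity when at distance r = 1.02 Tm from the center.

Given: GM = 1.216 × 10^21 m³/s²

Convert to SI: a = 885.9 Gm = 8.859e+11 m; r = 1.02 Tm = 1.02e+12 m.
Vis-viva: v = √(GM · (2/r − 1/a)).
2/r − 1/a = 2/1.02e+12 − 1/8.859e+11 = 8.31989e-13 m⁻¹.
v = √(1.216e+21 · 8.31989e-13) m/s ≈ 3.181e+04 m/s = 31.81 km/s.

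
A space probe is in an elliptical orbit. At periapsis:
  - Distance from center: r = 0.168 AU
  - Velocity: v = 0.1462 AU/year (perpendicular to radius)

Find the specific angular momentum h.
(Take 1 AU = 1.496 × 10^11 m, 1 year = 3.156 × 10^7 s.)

Convert to SI: r = 0.168 AU = 2.51328e+10 m; v = 0.1462 AU/year = 693.014 m/s.
With v perpendicular to r, h = r · v.
h = 2.51328e+10 · 693.014 m²/s ≈ 1.742e+13 m²/s.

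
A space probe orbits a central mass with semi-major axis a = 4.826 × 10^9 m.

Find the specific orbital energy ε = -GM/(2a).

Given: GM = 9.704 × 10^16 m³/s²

ε = −GM / (2a).
ε = −9.704e+16 / (2 · 4.826e+09) J/kg ≈ -1.005e+07 J/kg = -10.05 MJ/kg.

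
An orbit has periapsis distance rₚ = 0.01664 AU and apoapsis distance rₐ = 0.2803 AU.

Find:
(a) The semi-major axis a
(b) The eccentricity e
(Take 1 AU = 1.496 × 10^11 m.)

Convert to SI: rₚ = 0.01664 AU = 2.48934e+09 m; rₐ = 0.2803 AU = 4.19329e+10 m.
(a) a = (rₚ + rₐ) / 2 = (2.48934e+09 + 4.19329e+10) / 2 ≈ 2.221e+10 m = 0.1485 AU.
(b) e = (rₐ − rₚ) / (rₐ + rₚ) = (4.19329e+10 − 2.48934e+09) / (4.19329e+10 + 2.48934e+09) ≈ 0.8879.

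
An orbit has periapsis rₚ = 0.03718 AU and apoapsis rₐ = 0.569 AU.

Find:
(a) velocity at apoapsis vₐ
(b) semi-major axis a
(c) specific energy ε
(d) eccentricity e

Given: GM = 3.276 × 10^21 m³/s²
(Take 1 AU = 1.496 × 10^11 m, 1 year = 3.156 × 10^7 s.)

Convert to SI: rₚ = 0.03718 AU = 5.56213e+09 m; rₐ = 0.569 AU = 8.51224e+10 m.
(a) With a = (rₚ + rₐ)/2 = 4.53423e+10 m, vₐ = √(GM (2/rₐ − 1/a)) = √(3.276e+21 · (2/8.51224e+10 − 1/4.53423e+10)) m/s ≈ 6.871e+04 m/s
(b) a = (rₚ + rₐ)/2 = (5.56213e+09 + 8.51224e+10)/2 ≈ 4.534e+10 m
(c) With a = (rₚ + rₐ)/2 = 4.53423e+10 m, ε = −GM/(2a) = −3.276e+21/(2 · 4.53423e+10) J/kg ≈ -3.613e+10 J/kg
(d) e = (rₐ − rₚ)/(rₐ + rₚ) = (8.51224e+10 − 5.56213e+09)/(8.51224e+10 + 5.56213e+09) ≈ 0.8773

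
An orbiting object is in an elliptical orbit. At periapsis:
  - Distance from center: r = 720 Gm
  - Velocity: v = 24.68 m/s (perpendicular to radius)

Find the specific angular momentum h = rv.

Convert to SI: r = 720 Gm = 7.2e+11 m.
With v perpendicular to r, h = r · v.
h = 7.2e+11 · 24.68 m²/s ≈ 1.777e+13 m²/s.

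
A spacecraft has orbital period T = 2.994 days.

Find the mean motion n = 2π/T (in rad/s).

Convert to SI: T = 2.994 days = 258682 s.
n = 2π / T.
n = 2π / 258682 s ≈ 2.429e-05 rad/s.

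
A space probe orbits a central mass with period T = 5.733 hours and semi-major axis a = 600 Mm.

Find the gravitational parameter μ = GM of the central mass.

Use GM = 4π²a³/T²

Convert to SI: T = 5.733 hours = 20638.8 s; a = 600 Mm = 6e+08 m.
GM = 4π² · a³ / T².
GM = 4π² · (6e+08)³ / (20638.8)² m³/s² ≈ 2.002e+19 m³/s² = 2.002 × 10^19 m³/s².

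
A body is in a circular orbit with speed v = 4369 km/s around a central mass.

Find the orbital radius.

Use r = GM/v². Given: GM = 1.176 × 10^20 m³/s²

Convert to SI: v = 4369 km/s = 4.369e+06 m/s.
For a circular orbit, v² = GM / r, so r = GM / v².
r = 1.176e+20 / (4.369e+06)² m ≈ 6.161e+06 m = 6.161 × 10^6 m.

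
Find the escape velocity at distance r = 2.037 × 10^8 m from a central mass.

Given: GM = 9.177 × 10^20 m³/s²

Escape velocity comes from setting total energy to zero: ½v² − GM/r = 0 ⇒ v_esc = √(2GM / r).
v_esc = √(2 · 9.177e+20 / 2.037e+08) m/s ≈ 3.002e+06 m/s = 3002 km/s.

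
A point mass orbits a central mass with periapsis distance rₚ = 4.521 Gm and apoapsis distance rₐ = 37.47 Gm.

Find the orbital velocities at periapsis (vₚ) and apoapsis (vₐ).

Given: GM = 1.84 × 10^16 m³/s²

Convert to SI: rₚ = 4.521 Gm = 4.521e+09 m; rₐ = 37.47 Gm = 3.747e+10 m.
Use the vis-viva equation v² = GM(2/r − 1/a) with a = (rₚ + rₐ)/2 = (4.521e+09 + 3.747e+10)/2 = 2.09955e+10 m.
vₚ = √(GM · (2/rₚ − 1/a)) = √(1.84e+16 · (2/4.521e+09 − 1/2.09955e+10)) m/s ≈ 2695 m/s = 2.695 km/s.
vₐ = √(GM · (2/rₐ − 1/a)) = √(1.84e+16 · (2/3.747e+10 − 1/2.09955e+10)) m/s ≈ 325.2 m/s = 325.2 m/s.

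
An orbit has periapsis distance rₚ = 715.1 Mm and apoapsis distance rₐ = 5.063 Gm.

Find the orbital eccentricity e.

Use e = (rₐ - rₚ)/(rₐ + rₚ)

Convert to SI: rₚ = 715.1 Mm = 7.151e+08 m; rₐ = 5.063 Gm = 5.063e+09 m.
e = (rₐ − rₚ) / (rₐ + rₚ).
e = (5.063e+09 − 7.151e+08) / (5.063e+09 + 7.151e+08) = 4.3479e+09 / 5.7781e+09 ≈ 0.7525.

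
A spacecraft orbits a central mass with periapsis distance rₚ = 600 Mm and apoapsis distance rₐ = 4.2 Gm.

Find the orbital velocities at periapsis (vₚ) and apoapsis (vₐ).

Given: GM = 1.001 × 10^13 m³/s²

Convert to SI: rₚ = 600 Mm = 6e+08 m; rₐ = 4.2 Gm = 4.2e+09 m.
Use the vis-viva equation v² = GM(2/r − 1/a) with a = (rₚ + rₐ)/2 = (6e+08 + 4.2e+09)/2 = 2.4e+09 m.
vₚ = √(GM · (2/rₚ − 1/a)) = √(1.001e+13 · (2/6e+08 − 1/2.4e+09)) m/s ≈ 170.9 m/s = 170.9 m/s.
vₐ = √(GM · (2/rₐ − 1/a)) = √(1.001e+13 · (2/4.2e+09 − 1/2.4e+09)) m/s ≈ 24.41 m/s = 24.41 m/s.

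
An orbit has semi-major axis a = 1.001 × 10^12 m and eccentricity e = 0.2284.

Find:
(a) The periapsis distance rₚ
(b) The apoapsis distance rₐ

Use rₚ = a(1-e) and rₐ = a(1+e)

(a) rₚ = a(1 − e) = 1.001e+12 · (1 − 0.2284) = 1.001e+12 · 0.7716 ≈ 7.724e+11 m = 7.724 × 10^11 m.
(b) rₐ = a(1 + e) = 1.001e+12 · (1 + 0.2284) = 1.001e+12 · 1.2284 ≈ 1.23e+12 m = 1.23 × 10^12 m.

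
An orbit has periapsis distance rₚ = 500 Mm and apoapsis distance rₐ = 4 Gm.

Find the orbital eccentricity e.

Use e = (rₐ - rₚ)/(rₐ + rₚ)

Convert to SI: rₚ = 500 Mm = 5e+08 m; rₐ = 4 Gm = 4e+09 m.
e = (rₐ − rₚ) / (rₐ + rₚ).
e = (4e+09 − 5e+08) / (4e+09 + 5e+08) = 3.5e+09 / 4.5e+09 ≈ 0.7778.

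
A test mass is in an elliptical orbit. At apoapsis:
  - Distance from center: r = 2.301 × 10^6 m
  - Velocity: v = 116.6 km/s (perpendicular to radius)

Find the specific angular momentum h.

Convert to SI: v = 116.6 km/s = 116600 m/s.
With v perpendicular to r, h = r · v.
h = 2.301e+06 · 116600 m²/s ≈ 2.683e+11 m²/s.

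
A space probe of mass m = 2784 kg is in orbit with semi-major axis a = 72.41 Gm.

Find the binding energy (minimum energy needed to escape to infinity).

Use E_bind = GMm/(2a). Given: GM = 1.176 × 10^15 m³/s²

Convert to SI: a = 72.41 Gm = 7.241e+10 m.
Total orbital energy is E = −GMm/(2a); binding energy is E_bind = −E = GMm/(2a).
E_bind = 1.176e+15 · 2784 / (2 · 7.241e+10) J ≈ 2.261e+07 J = 22.61 MJ.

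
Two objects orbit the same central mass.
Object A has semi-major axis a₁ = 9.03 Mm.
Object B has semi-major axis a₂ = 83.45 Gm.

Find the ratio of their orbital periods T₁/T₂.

Convert to SI: a₁ = 9.03 Mm = 9.03e+06 m; a₂ = 83.45 Gm = 8.345e+10 m.
From Kepler's third law, (T₁/T₂)² = (a₁/a₂)³, so T₁/T₂ = (a₁/a₂)^(3/2).
a₁/a₂ = 9.03e+06 / 8.345e+10 = 0.000108209.
T₁/T₂ = (0.000108209)^(3/2) ≈ 1.126e-06.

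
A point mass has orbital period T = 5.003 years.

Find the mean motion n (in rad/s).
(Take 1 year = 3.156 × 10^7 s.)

Convert to SI: T = 5.003 years = 1.57895e+08 s.
n = 2π / T.
n = 2π / 1.57895e+08 s ≈ 3.979e-08 rad/s.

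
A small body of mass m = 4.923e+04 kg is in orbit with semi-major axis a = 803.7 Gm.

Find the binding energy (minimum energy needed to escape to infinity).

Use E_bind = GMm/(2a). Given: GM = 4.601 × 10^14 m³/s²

Convert to SI: a = 803.7 Gm = 8.037e+11 m.
Total orbital energy is E = −GMm/(2a); binding energy is E_bind = −E = GMm/(2a).
E_bind = 4.601e+14 · 4.923e+04 / (2 · 8.037e+11) J ≈ 1.409e+07 J = 14.09 MJ.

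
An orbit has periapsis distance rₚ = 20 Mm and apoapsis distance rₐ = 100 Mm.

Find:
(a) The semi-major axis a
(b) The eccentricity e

Convert to SI: rₚ = 20 Mm = 2e+07 m; rₐ = 100 Mm = 1e+08 m.
(a) a = (rₚ + rₐ) / 2 = (2e+07 + 1e+08) / 2 ≈ 6e+07 m = 60 Mm.
(b) e = (rₐ − rₚ) / (rₐ + rₚ) = (1e+08 − 2e+07) / (1e+08 + 2e+07) ≈ 0.6667.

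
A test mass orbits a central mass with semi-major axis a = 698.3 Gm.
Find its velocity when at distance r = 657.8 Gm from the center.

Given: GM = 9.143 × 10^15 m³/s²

Convert to SI: a = 698.3 Gm = 6.983e+11 m; r = 657.8 Gm = 6.578e+11 m.
Vis-viva: v = √(GM · (2/r − 1/a)).
2/r − 1/a = 2/6.578e+11 − 1/6.983e+11 = 1.60839e-12 m⁻¹.
v = √(9.143e+15 · 1.60839e-12) m/s ≈ 121.3 m/s = 121.3 m/s.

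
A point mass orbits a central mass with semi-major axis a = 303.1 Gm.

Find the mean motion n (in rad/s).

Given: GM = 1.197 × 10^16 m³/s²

Convert to SI: a = 303.1 Gm = 3.031e+11 m.
n = √(GM / a³).
n = √(1.197e+16 / (3.031e+11)³) rad/s ≈ 6.556e-10 rad/s.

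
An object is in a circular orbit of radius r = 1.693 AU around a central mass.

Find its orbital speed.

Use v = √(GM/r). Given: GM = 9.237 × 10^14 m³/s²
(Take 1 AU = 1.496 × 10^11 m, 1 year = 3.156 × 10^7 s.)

Convert to SI: r = 1.693 AU = 2.53273e+11 m.
For a circular orbit, gravity supplies the centripetal force, so v = √(GM / r).
v = √(9.237e+14 / 2.53273e+11) m/s ≈ 60.39 m/s = 0.01274 AU/year.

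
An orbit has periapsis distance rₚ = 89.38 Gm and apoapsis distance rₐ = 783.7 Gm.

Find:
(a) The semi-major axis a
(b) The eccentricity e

Convert to SI: rₚ = 89.38 Gm = 8.938e+10 m; rₐ = 783.7 Gm = 7.837e+11 m.
(a) a = (rₚ + rₐ) / 2 = (8.938e+10 + 7.837e+11) / 2 ≈ 4.365e+11 m = 436.5 Gm.
(b) e = (rₐ − rₚ) / (rₐ + rₚ) = (7.837e+11 − 8.938e+10) / (7.837e+11 + 8.938e+10) ≈ 0.7953.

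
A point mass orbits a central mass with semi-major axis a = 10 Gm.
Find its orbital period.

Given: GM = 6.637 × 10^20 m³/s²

Convert to SI: a = 10 Gm = 1e+10 m.
Kepler's third law: T = 2π √(a³ / GM).
Substituting a = 1e+10 m and GM = 6.637e+20 m³/s²:
T = 2π √((1e+10)³ / 6.637e+20) s
T ≈ 2.439e+05 s = 2.823 days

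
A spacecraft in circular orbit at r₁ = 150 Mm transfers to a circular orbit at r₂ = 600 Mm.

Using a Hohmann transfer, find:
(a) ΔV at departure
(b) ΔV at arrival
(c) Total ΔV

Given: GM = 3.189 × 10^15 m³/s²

Convert to SI: r₁ = 150 Mm = 1.5e+08 m; r₂ = 600 Mm = 6e+08 m.
Transfer semi-major axis: a_t = (r₁ + r₂)/2 = (1.5e+08 + 6e+08)/2 = 3.75e+08 m.
Circular speeds: v₁ = √(GM/r₁) = 4610.86 m/s, v₂ = √(GM/r₂) = 2305.43 m/s.
Transfer speeds (vis-viva v² = GM(2/r − 1/a_t)): v₁ᵗ = 5832.32 m/s, v₂ᵗ = 1458.08 m/s.
(a) ΔV₁ = |v₁ᵗ − v₁| ≈ 1221 m/s = 1.221 km/s.
(b) ΔV₂ = |v₂ − v₂ᵗ| ≈ 847.3 m/s = 847.3 m/s.
(c) ΔV_total = ΔV₁ + ΔV₂ ≈ 2069 m/s = 2.069 km/s.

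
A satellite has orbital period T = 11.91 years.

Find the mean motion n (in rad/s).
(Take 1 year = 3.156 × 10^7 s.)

Convert to SI: T = 11.91 years = 3.7588e+08 s.
n = 2π / T.
n = 2π / 3.7588e+08 s ≈ 1.672e-08 rad/s.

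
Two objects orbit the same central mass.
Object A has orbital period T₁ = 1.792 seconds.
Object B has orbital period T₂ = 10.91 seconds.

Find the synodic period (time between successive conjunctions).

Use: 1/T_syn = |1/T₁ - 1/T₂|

T_syn = |T₁ · T₂ / (T₁ − T₂)|.
T_syn = |1.792 · 10.91 / (1.792 − 10.91)| s ≈ 2.144 s = 2.144 seconds.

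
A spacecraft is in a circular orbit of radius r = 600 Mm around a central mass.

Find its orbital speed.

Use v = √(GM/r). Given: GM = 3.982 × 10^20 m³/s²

Convert to SI: r = 600 Mm = 6e+08 m.
For a circular orbit, gravity supplies the centripetal force, so v = √(GM / r).
v = √(3.982e+20 / 6e+08) m/s ≈ 8.147e+05 m/s = 814.7 km/s.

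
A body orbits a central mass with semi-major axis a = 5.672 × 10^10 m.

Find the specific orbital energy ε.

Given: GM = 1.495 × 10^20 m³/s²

ε = −GM / (2a).
ε = −1.495e+20 / (2 · 5.672e+10) J/kg ≈ -1.318e+09 J/kg = -1.318 GJ/kg.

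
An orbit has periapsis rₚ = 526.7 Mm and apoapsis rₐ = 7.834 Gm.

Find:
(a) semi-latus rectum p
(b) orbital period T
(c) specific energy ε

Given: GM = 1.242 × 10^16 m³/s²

Convert to SI: rₚ = 526.7 Mm = 5.267e+08 m; rₐ = 7.834 Gm = 7.834e+09 m.
(a) From a = (rₚ + rₐ)/2 = 4.18035e+09 m and e = (rₐ − rₚ)/(rₐ + rₚ) = 0.874006, p = a(1 − e²) = 4.18035e+09 · (1 − (0.874006)²) ≈ 9.87e+08 m
(b) With a = (rₚ + rₐ)/2 = 4.18035e+09 m, T = 2π √(a³/GM) = 2π √((4.18035e+09)³/1.242e+16) s ≈ 1.524e+07 s
(c) With a = (rₚ + rₐ)/2 = 4.18035e+09 m, ε = −GM/(2a) = −1.242e+16/(2 · 4.18035e+09) J/kg ≈ -1.486e+06 J/kg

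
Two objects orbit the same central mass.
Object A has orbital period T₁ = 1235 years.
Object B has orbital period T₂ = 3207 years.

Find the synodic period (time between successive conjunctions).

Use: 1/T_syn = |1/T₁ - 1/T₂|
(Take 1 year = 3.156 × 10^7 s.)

Convert to SI: T₁ = 1235 years = 3.89766e+10 s; T₂ = 3207 years = 1.01213e+11 s.
T_syn = |T₁ · T₂ / (T₁ − T₂)|.
T_syn = |3.89766e+10 · 1.01213e+11 / (3.89766e+10 − 1.01213e+11)| s ≈ 6.339e+10 s = 2008 years.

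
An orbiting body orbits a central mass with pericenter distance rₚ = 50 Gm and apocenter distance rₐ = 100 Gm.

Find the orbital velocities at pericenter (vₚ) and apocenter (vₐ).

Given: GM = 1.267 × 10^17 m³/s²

Convert to SI: rₚ = 50 Gm = 5e+10 m; rₐ = 100 Gm = 1e+11 m.
Use the vis-viva equation v² = GM(2/r − 1/a) with a = (rₚ + rₐ)/2 = (5e+10 + 1e+11)/2 = 7.5e+10 m.
vₚ = √(GM · (2/rₚ − 1/a)) = √(1.267e+17 · (2/5e+10 − 1/7.5e+10)) m/s ≈ 1838 m/s = 1.838 km/s.
vₐ = √(GM · (2/rₐ − 1/a)) = √(1.267e+17 · (2/1e+11 − 1/7.5e+10)) m/s ≈ 919.1 m/s = 919.1 m/s.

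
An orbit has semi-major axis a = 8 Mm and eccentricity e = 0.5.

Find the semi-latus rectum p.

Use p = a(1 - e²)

Convert to SI: a = 8 Mm = 8e+06 m.
p = a (1 − e²).
p = 8e+06 · (1 − (0.5)²) = 8e+06 · 0.75 ≈ 6e+06 m = 6 Mm.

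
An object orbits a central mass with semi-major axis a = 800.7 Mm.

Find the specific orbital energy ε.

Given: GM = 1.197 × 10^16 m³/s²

Convert to SI: a = 800.7 Mm = 8.007e+08 m.
ε = −GM / (2a).
ε = −1.197e+16 / (2 · 8.007e+08) J/kg ≈ -7.475e+06 J/kg = -7.475 MJ/kg.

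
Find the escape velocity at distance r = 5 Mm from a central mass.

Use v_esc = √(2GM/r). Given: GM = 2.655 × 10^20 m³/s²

Convert to SI: r = 5 Mm = 5e+06 m.
Escape velocity comes from setting total energy to zero: ½v² − GM/r = 0 ⇒ v_esc = √(2GM / r).
v_esc = √(2 · 2.655e+20 / 5e+06) m/s ≈ 1.031e+07 m/s = 1.031e+04 km/s.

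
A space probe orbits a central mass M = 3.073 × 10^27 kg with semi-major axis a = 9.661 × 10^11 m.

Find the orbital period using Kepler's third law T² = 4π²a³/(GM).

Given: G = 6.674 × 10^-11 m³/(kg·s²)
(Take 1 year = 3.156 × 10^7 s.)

GM = G · M = 6.674e-11 · 3.073e+27 = 2.05092e+17 m³/s².
Kepler's third law: T = 2π √(a³ / GM).
Substituting a = 9.661e+11 m and GM = 2.05092e+17 m³/s²:
T = 2π √((9.661e+11)³ / 2.05092e+17) s
T ≈ 1.317e+10 s = 417.4 years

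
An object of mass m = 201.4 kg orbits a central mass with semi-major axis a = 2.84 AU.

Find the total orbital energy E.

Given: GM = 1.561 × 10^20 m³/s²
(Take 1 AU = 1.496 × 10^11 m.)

Convert to SI: a = 2.84 AU = 4.24864e+11 m.
E = −GMm / (2a).
E = −1.561e+20 · 201.4 / (2 · 4.24864e+11) J ≈ -3.7e+10 J = -37 GJ.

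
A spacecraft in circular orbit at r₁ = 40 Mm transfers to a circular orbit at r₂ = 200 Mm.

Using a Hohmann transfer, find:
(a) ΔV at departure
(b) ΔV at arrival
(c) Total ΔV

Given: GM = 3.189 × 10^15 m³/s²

Convert to SI: r₁ = 40 Mm = 4e+07 m; r₂ = 200 Mm = 2e+08 m.
Transfer semi-major axis: a_t = (r₁ + r₂)/2 = (4e+07 + 2e+08)/2 = 1.2e+08 m.
Circular speeds: v₁ = √(GM/r₁) = 8928.89 m/s, v₂ = √(GM/r₂) = 3993.12 m/s.
Transfer speeds (vis-viva v² = GM(2/r − 1/a_t)): v₁ᵗ = 11527.1 m/s, v₂ᵗ = 2305.43 m/s.
(a) ΔV₁ = |v₁ᵗ − v₁| ≈ 2598 m/s = 2.598 km/s.
(b) ΔV₂ = |v₂ − v₂ᵗ| ≈ 1688 m/s = 1.688 km/s.
(c) ΔV_total = ΔV₁ + ΔV₂ ≈ 4286 m/s = 4.286 km/s.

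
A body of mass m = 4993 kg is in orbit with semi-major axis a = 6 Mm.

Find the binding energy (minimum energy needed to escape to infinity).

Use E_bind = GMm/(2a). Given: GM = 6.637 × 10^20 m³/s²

Convert to SI: a = 6 Mm = 6e+06 m.
Total orbital energy is E = −GMm/(2a); binding energy is E_bind = −E = GMm/(2a).
E_bind = 6.637e+20 · 4993 / (2 · 6e+06) J ≈ 2.762e+17 J = 276.2 PJ.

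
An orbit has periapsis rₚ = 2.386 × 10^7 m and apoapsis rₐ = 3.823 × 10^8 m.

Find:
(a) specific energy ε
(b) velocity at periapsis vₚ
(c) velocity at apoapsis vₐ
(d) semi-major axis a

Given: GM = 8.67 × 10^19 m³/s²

(a) With a = (rₚ + rₐ)/2 = 2.0308e+08 m, ε = −GM/(2a) = −8.67e+19/(2 · 2.0308e+08) J/kg ≈ -2.135e+11 J/kg
(b) With a = (rₚ + rₐ)/2 = 2.0308e+08 m, vₚ = √(GM (2/rₚ − 1/a)) = √(8.67e+19 · (2/2.386e+07 − 1/2.0308e+08)) m/s ≈ 2.615e+06 m/s
(c) With a = (rₚ + rₐ)/2 = 2.0308e+08 m, vₐ = √(GM (2/rₐ − 1/a)) = √(8.67e+19 · (2/3.823e+08 − 1/2.0308e+08)) m/s ≈ 1.632e+05 m/s
(d) a = (rₚ + rₐ)/2 = (2.386e+07 + 3.823e+08)/2 ≈ 2.031e+08 m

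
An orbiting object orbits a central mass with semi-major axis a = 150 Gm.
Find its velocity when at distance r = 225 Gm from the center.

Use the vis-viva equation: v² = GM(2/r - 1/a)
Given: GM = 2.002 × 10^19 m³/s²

Convert to SI: a = 150 Gm = 1.5e+11 m; r = 225 Gm = 2.25e+11 m.
Vis-viva: v = √(GM · (2/r − 1/a)).
2/r − 1/a = 2/2.25e+11 − 1/1.5e+11 = 2.22222e-12 m⁻¹.
v = √(2.002e+19 · 2.22222e-12) m/s ≈ 6670 m/s = 6.67 km/s.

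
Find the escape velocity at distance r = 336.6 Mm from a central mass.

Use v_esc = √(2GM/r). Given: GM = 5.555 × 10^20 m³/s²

Convert to SI: r = 336.6 Mm = 3.366e+08 m.
Escape velocity comes from setting total energy to zero: ½v² − GM/r = 0 ⇒ v_esc = √(2GM / r).
v_esc = √(2 · 5.555e+20 / 3.366e+08) m/s ≈ 1.817e+06 m/s = 1817 km/s.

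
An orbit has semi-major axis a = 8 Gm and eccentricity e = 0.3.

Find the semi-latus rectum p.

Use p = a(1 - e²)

Convert to SI: a = 8 Gm = 8e+09 m.
p = a (1 − e²).
p = 8e+09 · (1 − (0.3)²) = 8e+09 · 0.91 ≈ 7.28e+09 m = 7.28 Gm.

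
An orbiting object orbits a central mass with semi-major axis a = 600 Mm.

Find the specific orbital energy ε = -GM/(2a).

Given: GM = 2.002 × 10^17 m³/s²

Convert to SI: a = 600 Mm = 6e+08 m.
ε = −GM / (2a).
ε = −2.002e+17 / (2 · 6e+08) J/kg ≈ -1.668e+08 J/kg = -166.8 MJ/kg.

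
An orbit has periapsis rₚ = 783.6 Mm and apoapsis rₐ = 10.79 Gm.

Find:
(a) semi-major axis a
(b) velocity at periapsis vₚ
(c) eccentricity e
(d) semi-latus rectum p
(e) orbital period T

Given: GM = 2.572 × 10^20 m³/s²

Convert to SI: rₚ = 783.6 Mm = 7.836e+08 m; rₐ = 10.79 Gm = 1.079e+10 m.
(a) a = (rₚ + rₐ)/2 = (7.836e+08 + 1.079e+10)/2 ≈ 5.787e+09 m
(b) With a = (rₚ + rₐ)/2 = 5.7868e+09 m, vₚ = √(GM (2/rₚ − 1/a)) = √(2.572e+20 · (2/7.836e+08 − 1/5.7868e+09)) m/s ≈ 7.823e+05 m/s
(c) e = (rₐ − rₚ)/(rₐ + rₚ) = (1.079e+10 − 7.836e+08)/(1.079e+10 + 7.836e+08) ≈ 0.8646
(d) From a = (rₚ + rₐ)/2 = 5.7868e+09 m and e = (rₐ − rₚ)/(rₐ + rₚ) = 0.864588, p = a(1 − e²) = 5.7868e+09 · (1 − (0.864588)²) ≈ 1.461e+09 m
(e) With a = (rₚ + rₐ)/2 = 5.7868e+09 m, T = 2π √(a³/GM) = 2π √((5.7868e+09)³/2.572e+20) s ≈ 1.725e+05 s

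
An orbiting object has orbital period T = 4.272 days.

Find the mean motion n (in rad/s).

Convert to SI: T = 4.272 days = 369101 s.
n = 2π / T.
n = 2π / 369101 s ≈ 1.702e-05 rad/s.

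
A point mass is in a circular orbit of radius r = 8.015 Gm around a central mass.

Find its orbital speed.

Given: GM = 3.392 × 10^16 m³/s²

Convert to SI: r = 8.015 Gm = 8.015e+09 m.
For a circular orbit, gravity supplies the centripetal force, so v = √(GM / r).
v = √(3.392e+16 / 8.015e+09) m/s ≈ 2057 m/s = 2.057 km/s.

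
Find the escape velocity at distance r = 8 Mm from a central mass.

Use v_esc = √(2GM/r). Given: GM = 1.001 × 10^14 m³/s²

Convert to SI: r = 8 Mm = 8e+06 m.
Escape velocity comes from setting total energy to zero: ½v² − GM/r = 0 ⇒ v_esc = √(2GM / r).
v_esc = √(2 · 1.001e+14 / 8e+06) m/s ≈ 5002 m/s = 5.002 km/s.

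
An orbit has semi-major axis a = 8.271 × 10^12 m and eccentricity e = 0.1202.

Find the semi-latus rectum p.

p = a (1 − e²).
p = 8.271e+12 · (1 − (0.1202)²) = 8.271e+12 · 0.985552 ≈ 8.152e+12 m = 8.152 × 10^12 m.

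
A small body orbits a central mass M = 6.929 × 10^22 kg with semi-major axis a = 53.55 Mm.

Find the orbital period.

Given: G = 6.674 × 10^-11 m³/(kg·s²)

Convert to SI: a = 53.55 Mm = 5.355e+07 m.
GM = G · M = 6.674e-11 · 6.929e+22 = 4.62441e+12 m³/s².
Kepler's third law: T = 2π √(a³ / GM).
Substituting a = 5.355e+07 m and GM = 4.62441e+12 m³/s²:
T = 2π √((5.355e+07)³ / 4.62441e+12) s
T ≈ 1.145e+06 s = 13.25 days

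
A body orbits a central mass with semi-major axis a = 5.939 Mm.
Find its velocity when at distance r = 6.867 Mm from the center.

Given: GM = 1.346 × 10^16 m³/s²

Convert to SI: a = 5.939 Mm = 5.939e+06 m; r = 6.867 Mm = 6.867e+06 m.
Vis-viva: v = √(GM · (2/r − 1/a)).
2/r − 1/a = 2/6.867e+06 − 1/5.939e+06 = 1.22869e-07 m⁻¹.
v = √(1.346e+16 · 1.22869e-07) m/s ≈ 4.067e+04 m/s = 40.67 km/s.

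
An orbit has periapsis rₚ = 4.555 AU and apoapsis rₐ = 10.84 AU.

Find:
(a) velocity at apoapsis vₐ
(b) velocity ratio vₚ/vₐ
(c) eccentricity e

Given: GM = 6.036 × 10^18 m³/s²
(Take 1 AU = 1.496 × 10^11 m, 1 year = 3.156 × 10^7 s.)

Convert to SI: rₚ = 4.555 AU = 6.81428e+11 m; rₐ = 10.84 AU = 1.62166e+12 m.
(a) With a = (rₚ + rₐ)/2 = 1.15155e+12 m, vₐ = √(GM (2/rₐ − 1/a)) = √(6.036e+18 · (2/1.62166e+12 − 1/1.15155e+12)) m/s ≈ 1484 m/s
(b) Conservation of angular momentum (rₚvₚ = rₐvₐ) gives vₚ/vₐ = rₐ/rₚ = 1.62166e+12/6.81428e+11 ≈ 2.38
(c) e = (rₐ − rₚ)/(rₐ + rₚ) = (1.62166e+12 − 6.81428e+11)/(1.62166e+12 + 6.81428e+11) ≈ 0.4082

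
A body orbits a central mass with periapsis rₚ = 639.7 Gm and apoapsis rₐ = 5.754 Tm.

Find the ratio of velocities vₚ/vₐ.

Convert to SI: rₚ = 639.7 Gm = 6.397e+11 m; rₐ = 5.754 Tm = 5.754e+12 m.
Conservation of angular momentum gives rₚvₚ = rₐvₐ, so vₚ/vₐ = rₐ/rₚ.
vₚ/vₐ = 5.754e+12 / 6.397e+11 ≈ 8.995.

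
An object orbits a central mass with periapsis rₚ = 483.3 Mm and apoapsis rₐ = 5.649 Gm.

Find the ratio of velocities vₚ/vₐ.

Convert to SI: rₚ = 483.3 Mm = 4.833e+08 m; rₐ = 5.649 Gm = 5.649e+09 m.
Conservation of angular momentum gives rₚvₚ = rₐvₐ, so vₚ/vₐ = rₐ/rₚ.
vₚ/vₐ = 5.649e+09 / 4.833e+08 ≈ 11.69.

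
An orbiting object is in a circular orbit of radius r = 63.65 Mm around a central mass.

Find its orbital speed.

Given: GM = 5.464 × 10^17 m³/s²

Convert to SI: r = 63.65 Mm = 6.365e+07 m.
For a circular orbit, gravity supplies the centripetal force, so v = √(GM / r).
v = √(5.464e+17 / 6.365e+07) m/s ≈ 9.265e+04 m/s = 92.65 km/s.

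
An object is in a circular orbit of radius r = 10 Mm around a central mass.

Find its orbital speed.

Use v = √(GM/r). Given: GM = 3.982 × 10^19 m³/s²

Convert to SI: r = 10 Mm = 1e+07 m.
For a circular orbit, gravity supplies the centripetal force, so v = √(GM / r).
v = √(3.982e+19 / 1e+07) m/s ≈ 1.995e+06 m/s = 1995 km/s.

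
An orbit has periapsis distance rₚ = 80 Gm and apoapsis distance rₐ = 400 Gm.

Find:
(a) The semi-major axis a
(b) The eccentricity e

Convert to SI: rₚ = 80 Gm = 8e+10 m; rₐ = 400 Gm = 4e+11 m.
(a) a = (rₚ + rₐ) / 2 = (8e+10 + 4e+11) / 2 ≈ 2.4e+11 m = 240 Gm.
(b) e = (rₐ − rₚ) / (rₐ + rₚ) = (4e+11 − 8e+10) / (4e+11 + 8e+10) ≈ 0.6667.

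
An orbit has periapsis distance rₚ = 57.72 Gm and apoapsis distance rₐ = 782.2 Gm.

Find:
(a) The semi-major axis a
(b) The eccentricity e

Convert to SI: rₚ = 57.72 Gm = 5.772e+10 m; rₐ = 782.2 Gm = 7.822e+11 m.
(a) a = (rₚ + rₐ) / 2 = (5.772e+10 + 7.822e+11) / 2 ≈ 4.2e+11 m = 420 Gm.
(b) e = (rₐ − rₚ) / (rₐ + rₚ) = (7.822e+11 − 5.772e+10) / (7.822e+11 + 5.772e+10) ≈ 0.8626.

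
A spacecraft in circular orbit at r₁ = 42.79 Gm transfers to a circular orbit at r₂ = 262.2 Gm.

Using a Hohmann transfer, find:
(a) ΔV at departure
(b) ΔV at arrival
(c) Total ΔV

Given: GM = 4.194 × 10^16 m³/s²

Convert to SI: r₁ = 42.79 Gm = 4.279e+10 m; r₂ = 262.2 Gm = 2.622e+11 m.
Transfer semi-major axis: a_t = (r₁ + r₂)/2 = (4.279e+10 + 2.622e+11)/2 = 1.52495e+11 m.
Circular speeds: v₁ = √(GM/r₁) = 990.018 m/s, v₂ = √(GM/r₂) = 399.943 m/s.
Transfer speeds (vis-viva v² = GM(2/r − 1/a_t)): v₁ᵗ = 1298.17 m/s, v₂ᵗ = 211.856 m/s.
(a) ΔV₁ = |v₁ᵗ − v₁| ≈ 308.2 m/s = 308.2 m/s.
(b) ΔV₂ = |v₂ − v₂ᵗ| ≈ 188.1 m/s = 188.1 m/s.
(c) ΔV_total = ΔV₁ + ΔV₂ ≈ 496.2 m/s = 496.2 m/s.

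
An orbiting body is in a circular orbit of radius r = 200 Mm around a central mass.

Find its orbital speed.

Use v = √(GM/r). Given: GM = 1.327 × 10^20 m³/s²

Convert to SI: r = 200 Mm = 2e+08 m.
For a circular orbit, gravity supplies the centripetal force, so v = √(GM / r).
v = √(1.327e+20 / 2e+08) m/s ≈ 8.146e+05 m/s = 814.6 km/s.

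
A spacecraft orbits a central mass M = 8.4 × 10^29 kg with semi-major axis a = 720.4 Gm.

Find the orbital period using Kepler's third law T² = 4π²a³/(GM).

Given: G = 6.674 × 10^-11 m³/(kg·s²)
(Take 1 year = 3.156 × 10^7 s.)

Convert to SI: a = 720.4 Gm = 7.204e+11 m.
GM = G · M = 6.674e-11 · 8.4e+29 = 5.60616e+19 m³/s².
Kepler's third law: T = 2π √(a³ / GM).
Substituting a = 7.204e+11 m and GM = 5.60616e+19 m³/s²:
T = 2π √((7.204e+11)³ / 5.60616e+19) s
T ≈ 5.131e+08 s = 16.26 years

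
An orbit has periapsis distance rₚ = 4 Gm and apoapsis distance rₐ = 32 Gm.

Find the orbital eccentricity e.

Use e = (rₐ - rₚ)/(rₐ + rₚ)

Convert to SI: rₚ = 4 Gm = 4e+09 m; rₐ = 32 Gm = 3.2e+10 m.
e = (rₐ − rₚ) / (rₐ + rₚ).
e = (3.2e+10 − 4e+09) / (3.2e+10 + 4e+09) = 2.8e+10 / 3.6e+10 ≈ 0.7778.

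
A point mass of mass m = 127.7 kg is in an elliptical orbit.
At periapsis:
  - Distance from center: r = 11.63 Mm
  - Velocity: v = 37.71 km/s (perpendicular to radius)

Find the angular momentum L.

Convert to SI: r = 11.63 Mm = 1.163e+07 m; v = 37.71 km/s = 37710 m/s.
Since v is perpendicular to r, L = m · v · r.
L = 127.7 · 37710 · 1.163e+07 kg·m²/s ≈ 5.601e+13 kg·m²/s.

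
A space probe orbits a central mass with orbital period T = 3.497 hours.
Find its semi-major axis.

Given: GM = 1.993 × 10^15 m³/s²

Convert to SI: T = 3.497 hours = 12589.2 s.
Invert Kepler's third law: a = (GM · T² / (4π²))^(1/3).
Substituting T = 12589.2 s and GM = 1.993e+15 m³/s²:
a = (1.993e+15 · (12589.2)² / (4π²))^(1/3) m
a ≈ 2e+07 m = 20 Mm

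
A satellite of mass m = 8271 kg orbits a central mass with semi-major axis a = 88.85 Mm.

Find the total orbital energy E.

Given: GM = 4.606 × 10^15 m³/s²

Convert to SI: a = 88.85 Mm = 8.885e+07 m.
E = −GMm / (2a).
E = −4.606e+15 · 8271 / (2 · 8.885e+07) J ≈ -2.144e+11 J = -214.4 GJ.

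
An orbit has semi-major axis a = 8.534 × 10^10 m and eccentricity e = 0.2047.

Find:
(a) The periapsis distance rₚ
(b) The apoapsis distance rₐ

(a) rₚ = a(1 − e) = 8.534e+10 · (1 − 0.2047) = 8.534e+10 · 0.7953 ≈ 6.787e+10 m = 6.787 × 10^10 m.
(b) rₐ = a(1 + e) = 8.534e+10 · (1 + 0.2047) = 8.534e+10 · 1.2047 ≈ 1.028e+11 m = 1.028 × 10^11 m.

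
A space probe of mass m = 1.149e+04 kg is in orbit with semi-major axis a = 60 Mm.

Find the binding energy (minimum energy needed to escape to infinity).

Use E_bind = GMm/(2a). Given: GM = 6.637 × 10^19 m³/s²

Convert to SI: a = 60 Mm = 6e+07 m.
Total orbital energy is E = −GMm/(2a); binding energy is E_bind = −E = GMm/(2a).
E_bind = 6.637e+19 · 1.149e+04 / (2 · 6e+07) J ≈ 6.355e+15 J = 6.355 PJ.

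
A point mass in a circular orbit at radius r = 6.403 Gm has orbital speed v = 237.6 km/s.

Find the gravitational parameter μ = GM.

Convert to SI: r = 6.403 Gm = 6.403e+09 m; v = 237.6 km/s = 237600 m/s.
For a circular orbit v² = GM/r, so GM = v² · r.
GM = (237600)² · 6.403e+09 m³/s² ≈ 3.615e+20 m³/s² = 3.615 × 10^20 m³/s².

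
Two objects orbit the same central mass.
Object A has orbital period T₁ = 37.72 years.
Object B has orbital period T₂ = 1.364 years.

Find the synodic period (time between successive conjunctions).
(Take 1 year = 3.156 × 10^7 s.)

Convert to SI: T₁ = 37.72 years = 1.19044e+09 s; T₂ = 1.364 years = 4.30478e+07 s.
T_syn = |T₁ · T₂ / (T₁ − T₂)|.
T_syn = |1.19044e+09 · 4.30478e+07 / (1.19044e+09 − 4.30478e+07)| s ≈ 4.466e+07 s = 1.415 years.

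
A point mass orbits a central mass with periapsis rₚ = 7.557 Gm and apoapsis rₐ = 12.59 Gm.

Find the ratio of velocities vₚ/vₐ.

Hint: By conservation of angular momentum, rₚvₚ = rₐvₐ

Convert to SI: rₚ = 7.557 Gm = 7.557e+09 m; rₐ = 12.59 Gm = 1.259e+10 m.
Conservation of angular momentum gives rₚvₚ = rₐvₐ, so vₚ/vₐ = rₐ/rₚ.
vₚ/vₐ = 1.259e+10 / 7.557e+09 ≈ 1.666.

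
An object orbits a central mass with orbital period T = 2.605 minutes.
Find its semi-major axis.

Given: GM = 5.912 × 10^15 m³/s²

Convert to SI: T = 2.605 minutes = 156.3 s.
Invert Kepler's third law: a = (GM · T² / (4π²))^(1/3).
Substituting T = 156.3 s and GM = 5.912e+15 m³/s²:
a = (5.912e+15 · (156.3)² / (4π²))^(1/3) m
a ≈ 1.541e+06 m = 1.541 × 10^6 m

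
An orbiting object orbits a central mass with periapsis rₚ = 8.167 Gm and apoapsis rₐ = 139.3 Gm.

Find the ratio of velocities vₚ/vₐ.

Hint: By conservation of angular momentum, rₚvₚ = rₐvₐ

Convert to SI: rₚ = 8.167 Gm = 8.167e+09 m; rₐ = 139.3 Gm = 1.393e+11 m.
Conservation of angular momentum gives rₚvₚ = rₐvₐ, so vₚ/vₐ = rₐ/rₚ.
vₚ/vₐ = 1.393e+11 / 8.167e+09 ≈ 17.06.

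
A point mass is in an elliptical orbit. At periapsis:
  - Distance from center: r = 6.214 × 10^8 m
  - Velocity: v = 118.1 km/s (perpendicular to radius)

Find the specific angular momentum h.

Convert to SI: v = 118.1 km/s = 118100 m/s.
With v perpendicular to r, h = r · v.
h = 6.214e+08 · 118100 m²/s ≈ 7.339e+13 m²/s.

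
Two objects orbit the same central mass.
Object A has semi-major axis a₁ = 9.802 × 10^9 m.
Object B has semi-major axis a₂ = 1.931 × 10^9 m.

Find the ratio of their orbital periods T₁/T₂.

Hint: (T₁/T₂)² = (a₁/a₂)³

From Kepler's third law, (T₁/T₂)² = (a₁/a₂)³, so T₁/T₂ = (a₁/a₂)^(3/2).
a₁/a₂ = 9.802e+09 / 1.931e+09 = 5.07613.
T₁/T₂ = (5.07613)^(3/2) ≈ 11.44.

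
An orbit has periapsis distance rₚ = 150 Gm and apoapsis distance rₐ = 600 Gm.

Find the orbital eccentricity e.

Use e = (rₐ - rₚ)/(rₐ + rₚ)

Convert to SI: rₚ = 150 Gm = 1.5e+11 m; rₐ = 600 Gm = 6e+11 m.
e = (rₐ − rₚ) / (rₐ + rₚ).
e = (6e+11 − 1.5e+11) / (6e+11 + 1.5e+11) = 4.5e+11 / 7.5e+11 ≈ 0.6.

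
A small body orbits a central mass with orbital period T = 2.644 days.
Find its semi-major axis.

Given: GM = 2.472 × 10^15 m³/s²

Convert to SI: T = 2.644 days = 228442 s.
Invert Kepler's third law: a = (GM · T² / (4π²))^(1/3).
Substituting T = 228442 s and GM = 2.472e+15 m³/s²:
a = (2.472e+15 · (228442)² / (4π²))^(1/3) m
a ≈ 1.484e+08 m = 1.484 × 10^8 m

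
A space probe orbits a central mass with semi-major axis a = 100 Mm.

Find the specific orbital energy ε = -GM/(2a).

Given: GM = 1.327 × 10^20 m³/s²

Convert to SI: a = 100 Mm = 1e+08 m.
ε = −GM / (2a).
ε = −1.327e+20 / (2 · 1e+08) J/kg ≈ -6.635e+11 J/kg = -663.5 GJ/kg.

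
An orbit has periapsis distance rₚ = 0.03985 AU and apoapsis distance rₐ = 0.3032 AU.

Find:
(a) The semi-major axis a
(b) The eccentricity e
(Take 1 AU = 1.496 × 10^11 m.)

Convert to SI: rₚ = 0.03985 AU = 5.96156e+09 m; rₐ = 0.3032 AU = 4.53587e+10 m.
(a) a = (rₚ + rₐ) / 2 = (5.96156e+09 + 4.53587e+10) / 2 ≈ 2.566e+10 m = 0.1715 AU.
(b) e = (rₐ − rₚ) / (rₐ + rₚ) = (4.53587e+10 − 5.96156e+09) / (4.53587e+10 + 5.96156e+09) ≈ 0.7677.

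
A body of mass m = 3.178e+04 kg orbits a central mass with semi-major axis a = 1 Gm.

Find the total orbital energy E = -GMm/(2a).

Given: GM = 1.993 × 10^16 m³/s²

Convert to SI: a = 1 Gm = 1e+09 m.
E = −GMm / (2a).
E = −1.993e+16 · 3.178e+04 / (2 · 1e+09) J ≈ -3.167e+11 J = -316.7 GJ.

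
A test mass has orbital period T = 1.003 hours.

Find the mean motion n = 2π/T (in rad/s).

Convert to SI: T = 1.003 hours = 3610.8 s.
n = 2π / T.
n = 2π / 3610.8 s ≈ 0.00174 rad/s.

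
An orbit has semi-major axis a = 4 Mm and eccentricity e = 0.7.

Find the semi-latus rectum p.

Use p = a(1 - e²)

Convert to SI: a = 4 Mm = 4e+06 m.
p = a (1 − e²).
p = 4e+06 · (1 − (0.7)²) = 4e+06 · 0.51 ≈ 2.04e+06 m = 2.04 Mm.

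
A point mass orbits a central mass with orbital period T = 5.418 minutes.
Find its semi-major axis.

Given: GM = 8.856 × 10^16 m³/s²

Convert to SI: T = 5.418 minutes = 325.08 s.
Invert Kepler's third law: a = (GM · T² / (4π²))^(1/3).
Substituting T = 325.08 s and GM = 8.856e+16 m³/s²:
a = (8.856e+16 · (325.08)² / (4π²))^(1/3) m
a ≈ 6.189e+06 m = 6.189 Mm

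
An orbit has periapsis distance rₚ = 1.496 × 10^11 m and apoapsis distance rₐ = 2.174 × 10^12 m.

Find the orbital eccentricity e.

e = (rₐ − rₚ) / (rₐ + rₚ).
e = (2.174e+12 − 1.496e+11) / (2.174e+12 + 1.496e+11) = 2.0244e+12 / 2.3236e+12 ≈ 0.8712.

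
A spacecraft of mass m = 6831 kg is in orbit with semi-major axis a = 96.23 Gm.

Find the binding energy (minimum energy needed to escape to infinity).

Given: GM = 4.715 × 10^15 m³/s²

Convert to SI: a = 96.23 Gm = 9.623e+10 m.
Total orbital energy is E = −GMm/(2a); binding energy is E_bind = −E = GMm/(2a).
E_bind = 4.715e+15 · 6831 / (2 · 9.623e+10) J ≈ 1.673e+08 J = 167.3 MJ.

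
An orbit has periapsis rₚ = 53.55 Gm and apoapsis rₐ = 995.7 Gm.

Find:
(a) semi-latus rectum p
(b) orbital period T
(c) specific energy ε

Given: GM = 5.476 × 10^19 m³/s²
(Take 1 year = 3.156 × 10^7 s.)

Convert to SI: rₚ = 53.55 Gm = 5.355e+10 m; rₐ = 995.7 Gm = 9.957e+11 m.
(a) From a = (rₚ + rₐ)/2 = 5.24625e+11 m and e = (rₐ − rₚ)/(rₐ + rₚ) = 0.897927, p = a(1 − e²) = 5.24625e+11 · (1 − (0.897927)²) ≈ 1.016e+11 m
(b) With a = (rₚ + rₐ)/2 = 5.24625e+11 m, T = 2π √(a³/GM) = 2π √((5.24625e+11)³/5.476e+19) s ≈ 3.226e+08 s
(c) With a = (rₚ + rₐ)/2 = 5.24625e+11 m, ε = −GM/(2a) = −5.476e+19/(2 · 5.24625e+11) J/kg ≈ -5.219e+07 J/kg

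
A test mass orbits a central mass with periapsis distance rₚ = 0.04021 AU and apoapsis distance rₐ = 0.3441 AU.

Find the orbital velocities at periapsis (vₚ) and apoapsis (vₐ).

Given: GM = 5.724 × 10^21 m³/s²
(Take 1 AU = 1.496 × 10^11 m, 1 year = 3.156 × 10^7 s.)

Convert to SI: rₚ = 0.04021 AU = 6.01542e+09 m; rₐ = 0.3441 AU = 5.14774e+10 m.
Use the vis-viva equation v² = GM(2/r − 1/a) with a = (rₚ + rₐ)/2 = (6.01542e+09 + 5.14774e+10)/2 = 2.87464e+10 m.
vₚ = √(GM · (2/rₚ − 1/a)) = √(5.724e+21 · (2/6.01542e+09 − 1/2.87464e+10)) m/s ≈ 1.305e+06 m/s = 275.4 AU/year.
vₐ = √(GM · (2/rₐ − 1/a)) = √(5.724e+21 · (2/5.14774e+10 − 1/2.87464e+10)) m/s ≈ 1.525e+05 m/s = 32.18 AU/year.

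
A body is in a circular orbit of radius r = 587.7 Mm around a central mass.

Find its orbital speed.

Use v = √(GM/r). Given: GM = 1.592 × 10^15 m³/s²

Convert to SI: r = 587.7 Mm = 5.877e+08 m.
For a circular orbit, gravity supplies the centripetal force, so v = √(GM / r).
v = √(1.592e+15 / 5.877e+08) m/s ≈ 1646 m/s = 1.646 km/s.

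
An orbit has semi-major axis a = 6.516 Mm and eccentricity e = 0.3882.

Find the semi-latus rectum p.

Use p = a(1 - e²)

Convert to SI: a = 6.516 Mm = 6.516e+06 m.
p = a (1 − e²).
p = 6.516e+06 · (1 − (0.3882)²) = 6.516e+06 · 0.849301 ≈ 5.534e+06 m = 5.534 Mm.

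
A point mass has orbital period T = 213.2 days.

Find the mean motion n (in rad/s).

Convert to SI: T = 213.2 days = 1.84205e+07 s.
n = 2π / T.
n = 2π / 1.84205e+07 s ≈ 3.411e-07 rad/s.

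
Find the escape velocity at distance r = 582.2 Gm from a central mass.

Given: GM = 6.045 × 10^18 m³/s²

Convert to SI: r = 582.2 Gm = 5.822e+11 m.
Escape velocity comes from setting total energy to zero: ½v² − GM/r = 0 ⇒ v_esc = √(2GM / r).
v_esc = √(2 · 6.045e+18 / 5.822e+11) m/s ≈ 4557 m/s = 4.557 km/s.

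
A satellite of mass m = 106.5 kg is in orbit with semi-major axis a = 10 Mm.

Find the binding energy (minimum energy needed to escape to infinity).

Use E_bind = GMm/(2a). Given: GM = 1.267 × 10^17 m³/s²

Convert to SI: a = 10 Mm = 1e+07 m.
Total orbital energy is E = −GMm/(2a); binding energy is E_bind = −E = GMm/(2a).
E_bind = 1.267e+17 · 106.5 / (2 · 1e+07) J ≈ 6.747e+11 J = 674.7 GJ.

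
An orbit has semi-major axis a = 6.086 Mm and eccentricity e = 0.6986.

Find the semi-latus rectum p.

Convert to SI: a = 6.086 Mm = 6.086e+06 m.
p = a (1 − e²).
p = 6.086e+06 · (1 − (0.6986)²) = 6.086e+06 · 0.511958 ≈ 3.116e+06 m = 3.116 Mm.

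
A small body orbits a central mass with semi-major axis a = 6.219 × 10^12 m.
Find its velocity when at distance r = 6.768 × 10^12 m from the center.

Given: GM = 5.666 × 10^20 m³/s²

Vis-viva: v = √(GM · (2/r − 1/a)).
2/r − 1/a = 2/6.768e+12 − 1/6.219e+12 = 1.34711e-13 m⁻¹.
v = √(5.666e+20 · 1.34711e-13) m/s ≈ 8737 m/s = 8.737 km/s.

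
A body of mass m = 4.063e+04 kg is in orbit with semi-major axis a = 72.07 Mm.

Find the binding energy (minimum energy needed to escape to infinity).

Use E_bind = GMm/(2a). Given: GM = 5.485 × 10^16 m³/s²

Convert to SI: a = 72.07 Mm = 7.207e+07 m.
Total orbital energy is E = −GMm/(2a); binding energy is E_bind = −E = GMm/(2a).
E_bind = 5.485e+16 · 4.063e+04 / (2 · 7.207e+07) J ≈ 1.546e+13 J = 15.46 TJ.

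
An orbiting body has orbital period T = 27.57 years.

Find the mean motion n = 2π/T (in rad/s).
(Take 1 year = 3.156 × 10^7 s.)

Convert to SI: T = 27.57 years = 8.70109e+08 s.
n = 2π / T.
n = 2π / 8.70109e+08 s ≈ 7.221e-09 rad/s.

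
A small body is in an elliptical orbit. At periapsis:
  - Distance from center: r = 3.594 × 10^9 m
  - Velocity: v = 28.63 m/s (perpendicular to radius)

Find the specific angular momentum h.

With v perpendicular to r, h = r · v.
h = 3.594e+09 · 28.63 m²/s ≈ 1.029e+11 m²/s.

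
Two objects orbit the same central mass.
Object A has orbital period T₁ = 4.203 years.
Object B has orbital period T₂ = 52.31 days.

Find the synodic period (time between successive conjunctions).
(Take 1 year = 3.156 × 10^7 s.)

Convert to SI: T₁ = 4.203 years = 1.32647e+08 s; T₂ = 52.31 days = 4.51958e+06 s.
T_syn = |T₁ · T₂ / (T₁ − T₂)|.
T_syn = |1.32647e+08 · 4.51958e+06 / (1.32647e+08 − 4.51958e+06)| s ≈ 4.679e+06 s = 54.16 days.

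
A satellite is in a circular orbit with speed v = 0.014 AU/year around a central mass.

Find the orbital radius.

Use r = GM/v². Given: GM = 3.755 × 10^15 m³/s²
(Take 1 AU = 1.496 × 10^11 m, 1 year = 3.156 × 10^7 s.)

Convert to SI: v = 0.014 AU/year = 66.3625 m/s.
For a circular orbit, v² = GM / r, so r = GM / v².
r = 3.755e+15 / (66.3625)² m ≈ 8.526e+11 m = 5.699 AU.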